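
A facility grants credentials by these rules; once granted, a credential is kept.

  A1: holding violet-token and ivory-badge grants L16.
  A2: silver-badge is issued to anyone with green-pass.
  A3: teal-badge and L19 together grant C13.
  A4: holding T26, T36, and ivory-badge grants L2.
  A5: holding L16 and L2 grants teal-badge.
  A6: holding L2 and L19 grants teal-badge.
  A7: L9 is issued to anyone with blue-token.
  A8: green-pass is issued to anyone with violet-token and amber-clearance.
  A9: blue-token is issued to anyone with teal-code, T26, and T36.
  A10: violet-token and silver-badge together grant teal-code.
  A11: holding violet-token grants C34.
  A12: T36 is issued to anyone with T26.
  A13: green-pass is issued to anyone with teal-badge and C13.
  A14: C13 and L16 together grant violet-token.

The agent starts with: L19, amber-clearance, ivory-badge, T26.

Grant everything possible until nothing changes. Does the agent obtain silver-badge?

Yes

Holding T26 grants T36 (A12).
Holding T26, T36, and ivory-badge grants L2 (A4).
Holding L2 and L19 grants teal-badge (A6).
Holding teal-badge and L19 grants C13 (A3).
Holding teal-badge and C13 grants green-pass (A13).
Holding green-pass grants silver-badge (A2).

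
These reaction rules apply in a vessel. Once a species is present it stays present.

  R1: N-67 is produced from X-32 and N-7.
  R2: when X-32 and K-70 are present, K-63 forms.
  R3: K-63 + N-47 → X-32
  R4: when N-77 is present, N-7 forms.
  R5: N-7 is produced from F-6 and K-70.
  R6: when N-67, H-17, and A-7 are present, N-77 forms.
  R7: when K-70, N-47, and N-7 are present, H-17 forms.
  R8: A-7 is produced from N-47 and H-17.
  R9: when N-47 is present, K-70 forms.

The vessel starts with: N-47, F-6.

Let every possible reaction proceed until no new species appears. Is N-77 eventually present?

No

N-77 would need N-67, H-17, and A-7 (R6), but N-67 never forms.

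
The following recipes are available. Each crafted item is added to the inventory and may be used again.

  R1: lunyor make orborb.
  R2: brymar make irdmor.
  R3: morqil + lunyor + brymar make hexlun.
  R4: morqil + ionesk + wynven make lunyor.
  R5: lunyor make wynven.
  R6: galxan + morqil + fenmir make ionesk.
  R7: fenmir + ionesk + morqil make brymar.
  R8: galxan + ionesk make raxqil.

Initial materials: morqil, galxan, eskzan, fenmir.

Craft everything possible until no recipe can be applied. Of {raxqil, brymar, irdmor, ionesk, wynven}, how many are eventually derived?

galxan + morqil + fenmir → ionesk (R6).
galxan + ionesk → raxqil (R8).
Using R7, fenmir, ionesk, and morqil make brymar.
Using R2, brymar makes irdmor.
raxqil: reached.
brymar: reached.
irdmor: reached.
ionesk: reached.
wynven would need lunyor (R5), but lunyor is never obtained.
Reached: raxqil, brymar, irdmor, and ionesk — 4 of the 5.

4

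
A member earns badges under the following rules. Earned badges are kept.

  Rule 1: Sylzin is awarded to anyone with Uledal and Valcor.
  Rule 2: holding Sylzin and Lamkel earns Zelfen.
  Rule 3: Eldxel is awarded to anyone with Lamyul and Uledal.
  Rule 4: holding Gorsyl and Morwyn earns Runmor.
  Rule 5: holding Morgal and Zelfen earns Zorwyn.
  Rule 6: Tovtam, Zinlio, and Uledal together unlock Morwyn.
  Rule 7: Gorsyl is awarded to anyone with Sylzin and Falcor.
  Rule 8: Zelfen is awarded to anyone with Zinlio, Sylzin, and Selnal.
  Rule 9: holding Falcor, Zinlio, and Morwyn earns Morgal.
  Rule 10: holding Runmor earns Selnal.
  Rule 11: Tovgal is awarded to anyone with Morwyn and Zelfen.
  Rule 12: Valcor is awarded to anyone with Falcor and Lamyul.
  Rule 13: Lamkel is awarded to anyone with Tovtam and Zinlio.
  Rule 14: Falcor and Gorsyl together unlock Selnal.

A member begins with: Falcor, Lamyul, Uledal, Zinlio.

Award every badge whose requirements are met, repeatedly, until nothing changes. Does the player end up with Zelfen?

Yes

With Falcor and Lamyul, Valcor is earned (Rule 12).
With Uledal and Valcor, Sylzin is earned (Rule 1).
With Sylzin and Falcor, Gorsyl is earned (Rule 7).
With Falcor and Gorsyl, Selnal is earned (Rule 14).
With Zinlio, Sylzin, and Selnal, Zelfen is earned (Rule 8).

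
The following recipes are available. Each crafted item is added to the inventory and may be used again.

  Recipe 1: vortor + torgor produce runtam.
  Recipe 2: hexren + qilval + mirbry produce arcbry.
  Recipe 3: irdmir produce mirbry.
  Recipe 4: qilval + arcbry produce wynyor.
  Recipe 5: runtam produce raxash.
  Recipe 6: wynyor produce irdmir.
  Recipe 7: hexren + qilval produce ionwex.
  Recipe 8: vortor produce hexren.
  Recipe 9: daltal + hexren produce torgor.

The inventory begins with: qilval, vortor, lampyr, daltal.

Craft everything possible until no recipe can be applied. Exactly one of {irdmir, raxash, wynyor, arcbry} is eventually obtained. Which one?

raxash

vortor → hexren (Recipe 8).
daltal + hexren → torgor (Recipe 9).
Using Recipe 1, vortor and torgor make runtam.
Using Recipe 5, runtam makes raxash.
wynyor would need qilval and arcbry (Recipe 4), but arcbry is never obtained. arcbry would need hexren, qilval, and mirbry (Recipe 2), but mirbry is never obtained. irdmir would need wynyor (Recipe 6), but wynyor is never obtained.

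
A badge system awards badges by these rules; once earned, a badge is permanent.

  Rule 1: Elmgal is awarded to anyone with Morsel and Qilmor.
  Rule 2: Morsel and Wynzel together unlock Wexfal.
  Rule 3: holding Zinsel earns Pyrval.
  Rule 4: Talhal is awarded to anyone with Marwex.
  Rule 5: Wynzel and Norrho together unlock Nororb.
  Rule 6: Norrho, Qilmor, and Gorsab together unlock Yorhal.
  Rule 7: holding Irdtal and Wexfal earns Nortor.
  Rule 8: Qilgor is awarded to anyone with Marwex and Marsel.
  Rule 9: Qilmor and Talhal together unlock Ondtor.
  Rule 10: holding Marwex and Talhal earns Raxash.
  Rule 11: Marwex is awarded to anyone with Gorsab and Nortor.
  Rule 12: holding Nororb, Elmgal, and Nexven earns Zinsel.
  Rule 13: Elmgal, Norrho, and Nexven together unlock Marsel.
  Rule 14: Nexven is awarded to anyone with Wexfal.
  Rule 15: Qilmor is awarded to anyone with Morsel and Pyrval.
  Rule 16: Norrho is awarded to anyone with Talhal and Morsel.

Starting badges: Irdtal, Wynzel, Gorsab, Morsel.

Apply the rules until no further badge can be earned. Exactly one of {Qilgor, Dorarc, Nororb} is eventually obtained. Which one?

Nororb

With Morsel and Wynzel, Wexfal is earned (Rule 2).
With Irdtal and Wexfal, Nortor is earned (Rule 7).
With Gorsab and Nortor, Marwex is earned (Rule 11).
With Marwex, Talhal is earned (Rule 4).
With Talhal and Morsel, Norrho is earned (Rule 16).
With Wynzel and Norrho, Nororb is earned (Rule 5).
Qilgor would need Marwex and Marsel (Rule 8), but Marsel is never earned. No rule produces Dorarc, and it is not given.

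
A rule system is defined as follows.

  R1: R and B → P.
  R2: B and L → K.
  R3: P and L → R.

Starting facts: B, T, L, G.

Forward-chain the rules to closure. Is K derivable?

From B and L, R2 gives K.

Yes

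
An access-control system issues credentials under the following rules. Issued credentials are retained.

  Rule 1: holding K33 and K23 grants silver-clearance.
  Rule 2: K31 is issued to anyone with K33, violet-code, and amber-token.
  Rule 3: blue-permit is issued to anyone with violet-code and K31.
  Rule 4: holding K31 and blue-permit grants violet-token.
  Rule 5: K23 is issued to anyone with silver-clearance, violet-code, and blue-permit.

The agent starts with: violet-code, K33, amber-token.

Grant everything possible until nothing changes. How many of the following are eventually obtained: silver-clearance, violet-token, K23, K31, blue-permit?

Holding K33, violet-code, and amber-token grants K31 (Rule 2).
Holding violet-code and K31 grants blue-permit (Rule 3).
Holding K31 and blue-permit grants violet-token (Rule 4).
silver-clearance would need K33 and K23 (Rule 1), but K23 is never granted.
violet-token: reached.
K23 would need silver-clearance, violet-code, and blue-permit (Rule 5), but silver-clearance is never granted.
K31: reached.
blue-permit: reached.
Reached: violet-token, K31, and blue-permit — 3 of the 5.

3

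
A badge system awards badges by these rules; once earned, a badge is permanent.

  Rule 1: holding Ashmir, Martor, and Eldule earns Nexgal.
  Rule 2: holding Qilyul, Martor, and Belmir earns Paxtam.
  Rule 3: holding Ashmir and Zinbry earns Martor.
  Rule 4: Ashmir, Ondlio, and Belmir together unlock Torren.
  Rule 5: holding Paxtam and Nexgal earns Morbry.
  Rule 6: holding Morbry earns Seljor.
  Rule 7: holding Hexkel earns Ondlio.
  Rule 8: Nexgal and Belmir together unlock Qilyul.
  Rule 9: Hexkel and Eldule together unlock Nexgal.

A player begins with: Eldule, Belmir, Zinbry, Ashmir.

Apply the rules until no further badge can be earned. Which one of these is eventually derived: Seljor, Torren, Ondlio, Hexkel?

With Ashmir and Zinbry, Martor is earned (Rule 3).
With Ashmir, Martor, and Eldule, Nexgal is earned (Rule 1).
With Nexgal and Belmir, Qilyul is earned (Rule 8).
With Qilyul, Martor, and Belmir, Paxtam is earned (Rule 2).
With Paxtam and Nexgal, Morbry is earned (Rule 5).
With Morbry, Seljor is earned (Rule 6).
Ondlio would need Hexkel (Rule 7), but Hexkel is never earned. Torren would need Ashmir, Ondlio, and Belmir (Rule 4), but Ondlio is never earned. No rule produces Hexkel, and it is not given.

Seljor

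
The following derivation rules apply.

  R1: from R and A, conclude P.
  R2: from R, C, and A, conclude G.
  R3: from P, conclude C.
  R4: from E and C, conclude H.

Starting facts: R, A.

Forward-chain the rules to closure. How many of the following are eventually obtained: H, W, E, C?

1

From R and A, R1 gives P.
From P, R3 gives C.
H would need E and C (R4), but E is never established.
No rule produces W, and it is not given.
No rule produces E, and it is not given.
C: reached.
Reached: C — 1 of the 4.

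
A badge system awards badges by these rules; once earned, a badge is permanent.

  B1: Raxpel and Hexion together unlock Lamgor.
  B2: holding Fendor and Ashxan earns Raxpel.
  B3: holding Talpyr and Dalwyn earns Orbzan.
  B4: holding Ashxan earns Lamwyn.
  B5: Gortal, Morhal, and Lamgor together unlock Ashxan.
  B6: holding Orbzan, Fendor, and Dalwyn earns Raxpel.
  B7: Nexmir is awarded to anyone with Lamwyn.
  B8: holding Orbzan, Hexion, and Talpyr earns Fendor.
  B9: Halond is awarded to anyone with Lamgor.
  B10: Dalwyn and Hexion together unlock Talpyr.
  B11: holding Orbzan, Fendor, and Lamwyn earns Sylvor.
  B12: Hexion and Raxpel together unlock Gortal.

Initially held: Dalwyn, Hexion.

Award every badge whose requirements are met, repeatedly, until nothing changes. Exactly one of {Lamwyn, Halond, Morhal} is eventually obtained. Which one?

With Dalwyn and Hexion, Talpyr is earned (B10).
With Talpyr and Dalwyn, Orbzan is earned (B3).
With Orbzan, Hexion, and Talpyr, Fendor is earned (B8).
With Orbzan, Fendor, and Dalwyn, Raxpel is earned (B6).
With Raxpel and Hexion, Lamgor is earned (B1).
With Lamgor, Halond is earned (B9).
No rule produces Morhal, and it is not given. Lamwyn would need Ashxan (B4), but Ashxan is never earned.

Halond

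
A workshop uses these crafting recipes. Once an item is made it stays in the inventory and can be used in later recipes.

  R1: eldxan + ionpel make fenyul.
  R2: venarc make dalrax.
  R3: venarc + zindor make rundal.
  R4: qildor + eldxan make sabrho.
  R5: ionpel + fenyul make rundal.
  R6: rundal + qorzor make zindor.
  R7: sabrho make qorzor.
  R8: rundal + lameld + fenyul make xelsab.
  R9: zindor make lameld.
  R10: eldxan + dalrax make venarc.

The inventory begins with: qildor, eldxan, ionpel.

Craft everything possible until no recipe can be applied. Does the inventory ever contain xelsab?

Using R4, qildor and eldxan make sabrho.
Using R1, eldxan and ionpel make fenyul.
Using R7, sabrho makes qorzor.
Using R5, ionpel and fenyul make rundal.
Using R6, rundal and qorzor make zindor.
Using R9, zindor makes lameld.
rundal + lameld + fenyul → xelsab (R8).

Yes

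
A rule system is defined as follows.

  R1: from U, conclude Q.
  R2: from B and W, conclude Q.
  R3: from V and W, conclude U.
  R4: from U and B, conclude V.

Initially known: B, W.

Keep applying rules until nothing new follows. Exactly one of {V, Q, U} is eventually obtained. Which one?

Q

B and W hold, so Q follows (R2).
U would need V and W (R3), but V is never established. V would need U and B (R4), but U is never established.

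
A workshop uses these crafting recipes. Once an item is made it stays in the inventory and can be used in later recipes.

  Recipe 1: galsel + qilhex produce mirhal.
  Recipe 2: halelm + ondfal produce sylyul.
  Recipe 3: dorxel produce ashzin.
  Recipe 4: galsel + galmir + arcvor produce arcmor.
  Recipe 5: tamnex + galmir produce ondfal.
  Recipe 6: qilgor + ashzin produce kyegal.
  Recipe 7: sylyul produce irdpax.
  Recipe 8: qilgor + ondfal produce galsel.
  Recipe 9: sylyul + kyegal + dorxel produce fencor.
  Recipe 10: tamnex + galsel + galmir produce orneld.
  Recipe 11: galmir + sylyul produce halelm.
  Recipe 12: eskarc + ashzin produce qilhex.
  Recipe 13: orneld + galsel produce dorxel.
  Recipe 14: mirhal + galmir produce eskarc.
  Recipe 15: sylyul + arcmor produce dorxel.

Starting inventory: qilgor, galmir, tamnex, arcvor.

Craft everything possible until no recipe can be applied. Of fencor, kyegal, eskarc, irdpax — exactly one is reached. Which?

kyegal

Using Recipe 5, tamnex and galmir make ondfal.
qilgor + ondfal → galsel (Recipe 8).
tamnex + galsel + galmir → orneld (Recipe 10).
Using Recipe 13, orneld and galsel make dorxel.
Using Recipe 3, dorxel makes ashzin.
qilgor + ashzin → kyegal (Recipe 6).
eskarc would need mirhal and galmir (Recipe 14), but mirhal is never obtained. irdpax would need sylyul (Recipe 7), but sylyul is never obtained. fencor would need sylyul, kyegal, and dorxel (Recipe 9), but sylyul is never obtained.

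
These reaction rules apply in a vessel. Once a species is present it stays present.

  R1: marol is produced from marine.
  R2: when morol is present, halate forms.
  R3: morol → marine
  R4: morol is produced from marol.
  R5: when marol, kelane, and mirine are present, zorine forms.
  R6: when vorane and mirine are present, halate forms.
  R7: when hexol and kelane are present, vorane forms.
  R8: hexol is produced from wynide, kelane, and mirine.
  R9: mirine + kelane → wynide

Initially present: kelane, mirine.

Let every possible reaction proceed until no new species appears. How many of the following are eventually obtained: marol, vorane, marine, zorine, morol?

mirine and kelane present → wynide forms (R9).
wynide, kelane, and mirine present → hexol forms (R8).
hexol and kelane present → vorane forms (R7).
marol would need marine (R1), but marine never forms.
vorane: reached.
marine would need morol (R3), but morol never forms.
zorine would need marol, kelane, and mirine (R5), but marol never forms.
morol would need marol (R4), but marol never forms.
Reached: vorane — 1 of the 5.

1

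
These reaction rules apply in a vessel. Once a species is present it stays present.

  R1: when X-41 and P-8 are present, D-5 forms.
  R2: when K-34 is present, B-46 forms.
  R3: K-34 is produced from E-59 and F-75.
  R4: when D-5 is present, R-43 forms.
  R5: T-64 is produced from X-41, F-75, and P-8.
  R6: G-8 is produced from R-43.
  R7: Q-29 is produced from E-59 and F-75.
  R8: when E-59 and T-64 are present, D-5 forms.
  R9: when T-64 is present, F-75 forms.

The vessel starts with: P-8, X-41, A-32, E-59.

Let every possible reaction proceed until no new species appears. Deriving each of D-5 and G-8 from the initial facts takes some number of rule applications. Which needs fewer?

D-5: X-41 and P-8 present → D-5 forms (R1). [1 rule application]
G-8: X-41 and P-8 present → D-5 forms (R1). D-5 present → R-43 forms (R4). R-43 present → G-8 forms (R6). [3 rule applications]
D-5 needs fewer.

D-5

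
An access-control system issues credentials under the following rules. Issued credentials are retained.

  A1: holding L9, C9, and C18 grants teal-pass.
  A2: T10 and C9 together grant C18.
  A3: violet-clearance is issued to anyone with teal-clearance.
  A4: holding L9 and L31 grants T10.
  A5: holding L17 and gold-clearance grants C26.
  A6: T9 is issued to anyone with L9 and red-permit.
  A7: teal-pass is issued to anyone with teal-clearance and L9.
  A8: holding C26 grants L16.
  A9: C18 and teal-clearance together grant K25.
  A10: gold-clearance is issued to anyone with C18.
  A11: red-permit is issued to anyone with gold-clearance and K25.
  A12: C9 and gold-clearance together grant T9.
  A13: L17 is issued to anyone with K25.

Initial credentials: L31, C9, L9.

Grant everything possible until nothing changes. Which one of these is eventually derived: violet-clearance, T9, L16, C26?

T9

Holding L9 and L31 grants T10 (A4).
Holding T10 and C9 grants C18 (A2).
Holding C18 grants gold-clearance (A10).
Holding C9 and gold-clearance grants T9 (A12).
violet-clearance would need teal-clearance (A3), but teal-clearance is never granted. L16 would need C26 (A8), but C26 is never granted. C26 would need L17 and gold-clearance (A5), but L17 is never granted.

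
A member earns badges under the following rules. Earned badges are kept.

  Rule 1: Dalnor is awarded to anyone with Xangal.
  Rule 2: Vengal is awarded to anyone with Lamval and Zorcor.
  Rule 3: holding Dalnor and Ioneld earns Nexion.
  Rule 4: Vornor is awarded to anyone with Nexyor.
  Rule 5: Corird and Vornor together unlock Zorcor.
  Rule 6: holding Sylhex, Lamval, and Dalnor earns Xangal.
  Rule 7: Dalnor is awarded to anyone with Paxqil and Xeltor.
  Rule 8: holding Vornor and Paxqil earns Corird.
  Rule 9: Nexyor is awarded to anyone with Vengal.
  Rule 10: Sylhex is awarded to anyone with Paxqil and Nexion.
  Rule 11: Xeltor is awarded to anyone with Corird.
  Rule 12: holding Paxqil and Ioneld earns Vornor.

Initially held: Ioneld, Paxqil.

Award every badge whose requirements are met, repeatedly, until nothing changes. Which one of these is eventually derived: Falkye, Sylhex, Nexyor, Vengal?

With Paxqil and Ioneld, Vornor is earned (Rule 12).
With Vornor and Paxqil, Corird is earned (Rule 8).
With Corird, Xeltor is earned (Rule 11).
With Paxqil and Xeltor, Dalnor is earned (Rule 7).
With Dalnor and Ioneld, Nexion is earned (Rule 3).
With Paxqil and Nexion, Sylhex is earned (Rule 10).
Nexyor would need Vengal (Rule 9), but Vengal is never earned. Vengal would need Lamval and Zorcor (Rule 2), but Lamval is never earned. No rule produces Falkye, and it is not given.

Sylhex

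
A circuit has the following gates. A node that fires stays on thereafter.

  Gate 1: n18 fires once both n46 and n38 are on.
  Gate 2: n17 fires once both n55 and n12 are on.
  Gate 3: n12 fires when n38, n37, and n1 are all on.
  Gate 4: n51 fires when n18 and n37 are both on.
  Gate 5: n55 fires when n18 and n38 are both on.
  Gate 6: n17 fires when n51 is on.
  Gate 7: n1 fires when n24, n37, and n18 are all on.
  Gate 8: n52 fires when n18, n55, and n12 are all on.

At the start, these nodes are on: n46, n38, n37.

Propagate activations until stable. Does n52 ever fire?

No

n52 would need n18, n55, and n12 (Gate 8), but n12 never turns on.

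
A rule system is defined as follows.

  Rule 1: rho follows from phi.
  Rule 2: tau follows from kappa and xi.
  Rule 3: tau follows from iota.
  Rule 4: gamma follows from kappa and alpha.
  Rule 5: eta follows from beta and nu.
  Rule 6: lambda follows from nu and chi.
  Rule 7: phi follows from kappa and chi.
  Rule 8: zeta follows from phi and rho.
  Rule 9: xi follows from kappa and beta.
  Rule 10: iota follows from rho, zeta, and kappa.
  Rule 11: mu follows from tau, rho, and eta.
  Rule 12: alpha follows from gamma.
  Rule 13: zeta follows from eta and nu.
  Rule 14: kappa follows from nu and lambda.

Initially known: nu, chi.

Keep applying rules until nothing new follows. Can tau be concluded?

nu and chi hold, so lambda follows (Rule 6).
nu and lambda hold, so kappa follows (Rule 14).
From kappa and chi, Rule 7 gives phi.
phi holds, so rho follows (Rule 1).
phi and rho hold, so zeta follows (Rule 8).
From rho, zeta, and kappa, Rule 10 gives iota.
iota holds, so tau follows (Rule 3).

Yes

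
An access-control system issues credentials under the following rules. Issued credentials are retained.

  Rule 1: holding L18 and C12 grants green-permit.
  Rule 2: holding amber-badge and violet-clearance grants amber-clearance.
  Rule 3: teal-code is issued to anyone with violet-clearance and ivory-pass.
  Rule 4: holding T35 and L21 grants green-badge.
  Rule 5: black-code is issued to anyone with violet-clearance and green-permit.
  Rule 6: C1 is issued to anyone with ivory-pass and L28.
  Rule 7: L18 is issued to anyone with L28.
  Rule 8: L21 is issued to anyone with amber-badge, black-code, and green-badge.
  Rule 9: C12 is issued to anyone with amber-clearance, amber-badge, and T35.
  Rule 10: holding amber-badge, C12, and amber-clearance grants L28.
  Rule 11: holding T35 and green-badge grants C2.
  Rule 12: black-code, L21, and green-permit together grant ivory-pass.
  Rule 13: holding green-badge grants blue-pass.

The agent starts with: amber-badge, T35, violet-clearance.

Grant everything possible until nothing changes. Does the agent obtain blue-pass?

No

blue-pass would need green-badge (Rule 13), but green-badge is never granted.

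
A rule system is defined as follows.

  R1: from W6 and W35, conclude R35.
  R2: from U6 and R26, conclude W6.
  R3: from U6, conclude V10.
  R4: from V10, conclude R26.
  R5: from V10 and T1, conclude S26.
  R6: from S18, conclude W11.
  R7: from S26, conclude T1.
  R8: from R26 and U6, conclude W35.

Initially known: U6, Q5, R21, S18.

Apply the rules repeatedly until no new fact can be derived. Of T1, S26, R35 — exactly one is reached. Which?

R35

From U6, R3 gives V10.
From V10, R4 gives R26.
From U6 and R26, R2 gives W6.
From R26 and U6, R8 gives W35.
W6 and W35 hold, so R35 follows (R1).
S26 would need V10 and T1 (R5), but T1 is never established. T1 would need S26 (R7), but S26 is never established.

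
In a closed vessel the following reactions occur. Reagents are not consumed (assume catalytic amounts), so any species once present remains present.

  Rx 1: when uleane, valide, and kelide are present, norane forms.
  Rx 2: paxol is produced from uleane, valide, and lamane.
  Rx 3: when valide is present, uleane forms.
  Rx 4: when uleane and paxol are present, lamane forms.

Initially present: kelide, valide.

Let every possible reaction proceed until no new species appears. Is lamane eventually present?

No

lamane would need uleane and paxol (Rx 4), but paxol never forms.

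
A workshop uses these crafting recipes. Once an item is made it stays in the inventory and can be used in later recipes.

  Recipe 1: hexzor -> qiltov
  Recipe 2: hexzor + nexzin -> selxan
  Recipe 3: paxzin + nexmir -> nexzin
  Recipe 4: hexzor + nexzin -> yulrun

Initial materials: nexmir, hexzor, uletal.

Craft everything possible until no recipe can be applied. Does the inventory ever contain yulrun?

No

yulrun would need hexzor and nexzin (Recipe 4), but nexzin is never obtained.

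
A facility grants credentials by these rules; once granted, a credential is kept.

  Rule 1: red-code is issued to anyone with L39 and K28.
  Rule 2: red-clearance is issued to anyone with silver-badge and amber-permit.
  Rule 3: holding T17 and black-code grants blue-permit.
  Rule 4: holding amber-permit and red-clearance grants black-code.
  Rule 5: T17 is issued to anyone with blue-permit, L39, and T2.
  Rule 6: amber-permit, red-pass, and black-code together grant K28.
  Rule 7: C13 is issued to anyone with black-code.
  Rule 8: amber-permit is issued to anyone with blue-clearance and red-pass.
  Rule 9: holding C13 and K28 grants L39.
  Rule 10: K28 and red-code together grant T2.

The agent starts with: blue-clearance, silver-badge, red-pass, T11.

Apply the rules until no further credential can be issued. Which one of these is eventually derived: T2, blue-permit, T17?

T2

Holding blue-clearance and red-pass grants amber-permit (Rule 8).
Holding silver-badge and amber-permit grants red-clearance (Rule 2).
Holding amber-permit and red-clearance grants black-code (Rule 4).
Holding black-code grants C13 (Rule 7).
Holding amber-permit, red-pass, and black-code grants K28 (Rule 6).
Holding C13 and K28 grants L39 (Rule 9).
Holding L39 and K28 grants red-code (Rule 1).
Holding K28 and red-code grants T2 (Rule 10).
blue-permit would need T17 and black-code (Rule 3), but T17 is never granted. T17 would need blue-permit, L39, and T2 (Rule 5), but blue-permit is never granted.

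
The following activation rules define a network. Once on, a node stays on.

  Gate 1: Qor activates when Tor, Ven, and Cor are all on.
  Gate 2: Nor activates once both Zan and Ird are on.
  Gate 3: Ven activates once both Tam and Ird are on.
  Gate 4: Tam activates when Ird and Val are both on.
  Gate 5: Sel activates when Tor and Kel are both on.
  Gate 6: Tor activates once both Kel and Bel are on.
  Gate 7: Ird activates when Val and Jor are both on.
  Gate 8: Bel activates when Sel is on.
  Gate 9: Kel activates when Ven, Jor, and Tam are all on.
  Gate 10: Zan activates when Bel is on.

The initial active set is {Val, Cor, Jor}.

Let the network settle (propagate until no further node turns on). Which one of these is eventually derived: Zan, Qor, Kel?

Val and Jor are on, so Ird activates (Gate 7).
Ird and Val are on, so Tam activates (Gate 4).
Tam and Ird are on, so Ven activates (Gate 3).
Gate 9: Ven, Jor, and Tam on → Kel on.
Zan would need Bel (Gate 10), but Bel never turns on. Qor would need Tor, Ven, and Cor (Gate 1), but Tor never turns on.

Kel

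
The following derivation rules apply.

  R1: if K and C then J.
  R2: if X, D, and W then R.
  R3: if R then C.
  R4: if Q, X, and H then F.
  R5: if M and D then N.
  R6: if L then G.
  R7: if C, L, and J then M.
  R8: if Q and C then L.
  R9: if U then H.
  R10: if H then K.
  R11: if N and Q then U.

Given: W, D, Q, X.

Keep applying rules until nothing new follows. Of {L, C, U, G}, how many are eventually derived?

3

X, D, and W hold, so R follows (R2).
From R, R3 gives C.
From Q and C, R8 gives L.
L holds, so G follows (R6).
L: reached.
C: reached.
U would need N and Q (R11), but N is never established.
G: reached.
Reached: L, C, and G — 3 of the 4.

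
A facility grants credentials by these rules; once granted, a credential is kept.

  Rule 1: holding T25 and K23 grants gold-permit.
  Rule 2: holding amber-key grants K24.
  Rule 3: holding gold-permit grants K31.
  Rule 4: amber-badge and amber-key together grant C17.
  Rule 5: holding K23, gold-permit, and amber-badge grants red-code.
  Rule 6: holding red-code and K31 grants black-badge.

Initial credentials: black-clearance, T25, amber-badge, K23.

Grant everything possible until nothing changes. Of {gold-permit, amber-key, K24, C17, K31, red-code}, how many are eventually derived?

Holding T25 and K23 grants gold-permit (Rule 1).
Holding K23, gold-permit, and amber-badge grants red-code (Rule 5).
Holding gold-permit grants K31 (Rule 3).
gold-permit: reached.
No rule produces amber-key, and it is not given.
K24 would need amber-key (Rule 2), but amber-key is never granted.
C17 would need amber-badge and amber-key (Rule 4), but amber-key is never granted.
K31: reached.
red-code: reached.
Reached: gold-permit, K31, and red-code — 3 of the 6.

3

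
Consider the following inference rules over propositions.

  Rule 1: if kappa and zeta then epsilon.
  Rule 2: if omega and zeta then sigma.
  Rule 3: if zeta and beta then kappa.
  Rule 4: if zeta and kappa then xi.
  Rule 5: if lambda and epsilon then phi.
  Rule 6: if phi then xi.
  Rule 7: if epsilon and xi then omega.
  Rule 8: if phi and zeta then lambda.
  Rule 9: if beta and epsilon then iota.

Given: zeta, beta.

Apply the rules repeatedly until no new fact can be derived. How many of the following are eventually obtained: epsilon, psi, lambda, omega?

zeta and beta hold, so kappa follows (Rule 3).
kappa and zeta hold, so epsilon follows (Rule 1).
From zeta and kappa, Rule 4 gives xi.
From epsilon and xi, Rule 7 gives omega.
epsilon: reached.
No rule produces psi, and it is not given.
lambda would need phi and zeta (Rule 8), but phi is never established.
omega: reached.
Reached: epsilon and omega — 2 of the 4.

2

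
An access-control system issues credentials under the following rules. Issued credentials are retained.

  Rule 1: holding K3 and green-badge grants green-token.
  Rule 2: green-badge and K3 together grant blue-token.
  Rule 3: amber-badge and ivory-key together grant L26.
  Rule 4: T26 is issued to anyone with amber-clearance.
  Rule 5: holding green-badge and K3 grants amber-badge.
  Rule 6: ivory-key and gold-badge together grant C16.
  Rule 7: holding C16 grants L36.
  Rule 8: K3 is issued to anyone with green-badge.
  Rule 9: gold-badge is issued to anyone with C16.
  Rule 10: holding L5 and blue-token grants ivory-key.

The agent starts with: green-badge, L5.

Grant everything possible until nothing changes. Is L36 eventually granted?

L36 would need C16 (Rule 7), but C16 is never granted.

No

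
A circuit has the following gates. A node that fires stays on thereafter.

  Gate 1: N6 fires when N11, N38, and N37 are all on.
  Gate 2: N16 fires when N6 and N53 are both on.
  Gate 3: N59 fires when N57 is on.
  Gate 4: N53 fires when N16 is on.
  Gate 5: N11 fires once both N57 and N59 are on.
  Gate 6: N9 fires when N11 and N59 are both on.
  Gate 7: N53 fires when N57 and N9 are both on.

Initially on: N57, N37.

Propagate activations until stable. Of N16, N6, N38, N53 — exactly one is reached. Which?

Gate 3: N57 on → N59 on.
Gate 5: N57 and N59 on → N11 on.
N11 and N59 are on, so N9 fires (Gate 6).
Gate 7: N57 and N9 on → N53 on.
No rule produces N38, and it is not given. N16 would need N6 and N53 (Gate 2), but N6 never turns on. N6 would need N11, N38, and N37 (Gate 1), but N38 never turns on.

N53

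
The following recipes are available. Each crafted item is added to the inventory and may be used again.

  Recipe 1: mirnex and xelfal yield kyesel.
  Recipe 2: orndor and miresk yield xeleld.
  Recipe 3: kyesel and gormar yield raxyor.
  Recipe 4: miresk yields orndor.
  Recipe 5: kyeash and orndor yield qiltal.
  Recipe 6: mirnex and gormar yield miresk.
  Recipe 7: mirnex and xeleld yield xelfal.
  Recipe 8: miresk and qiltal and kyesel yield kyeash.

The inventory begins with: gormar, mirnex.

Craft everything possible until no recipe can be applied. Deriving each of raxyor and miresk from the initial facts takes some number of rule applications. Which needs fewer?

miresk: mirnex and gormar → miresk (Recipe 6). [1 rule application]
raxyor: Using Recipe 6, mirnex and gormar make miresk. miresk → orndor (Recipe 4). Using Recipe 2, orndor and miresk make xeleld. mirnex and xeleld → xelfal (Recipe 7). Using Recipe 1, mirnex and xelfal make kyesel. kyesel and gormar → raxyor (Recipe 3). [6 rule applications]
miresk needs fewer.

miresk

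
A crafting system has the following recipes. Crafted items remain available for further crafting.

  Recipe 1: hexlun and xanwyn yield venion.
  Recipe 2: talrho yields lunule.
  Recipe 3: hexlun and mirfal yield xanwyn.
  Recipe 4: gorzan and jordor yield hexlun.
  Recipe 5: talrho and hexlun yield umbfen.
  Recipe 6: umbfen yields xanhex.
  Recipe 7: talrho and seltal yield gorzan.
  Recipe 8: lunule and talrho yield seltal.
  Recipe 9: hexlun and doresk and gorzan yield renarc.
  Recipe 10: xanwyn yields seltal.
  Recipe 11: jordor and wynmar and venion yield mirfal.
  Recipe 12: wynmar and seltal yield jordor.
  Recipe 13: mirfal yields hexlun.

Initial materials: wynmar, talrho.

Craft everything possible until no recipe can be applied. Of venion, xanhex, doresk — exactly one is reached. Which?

xanhex

talrho → lunule (Recipe 2).
lunule and talrho → seltal (Recipe 8).
Using Recipe 7, talrho and seltal make gorzan.
wynmar and seltal → jordor (Recipe 12).
gorzan and jordor → hexlun (Recipe 4).
talrho and hexlun → umbfen (Recipe 5).
umbfen → xanhex (Recipe 6).
No rule produces doresk, and it is not given. venion would need hexlun and xanwyn (Recipe 1), but xanwyn is never obtained.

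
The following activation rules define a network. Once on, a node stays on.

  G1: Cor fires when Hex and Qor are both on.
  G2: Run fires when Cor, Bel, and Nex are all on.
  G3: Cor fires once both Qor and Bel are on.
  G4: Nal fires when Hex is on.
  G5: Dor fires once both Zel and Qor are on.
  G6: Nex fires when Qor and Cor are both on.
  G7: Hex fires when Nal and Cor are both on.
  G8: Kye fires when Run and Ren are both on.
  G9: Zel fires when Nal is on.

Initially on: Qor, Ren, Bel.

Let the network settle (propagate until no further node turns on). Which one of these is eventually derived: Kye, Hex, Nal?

G3: Qor and Bel on → Cor on.
Qor and Cor are on, so Nex fires (G6).
G2: Cor, Bel, and Nex on → Run on.
Run and Ren are on, so Kye fires (G8).
Hex would need Nal and Cor (G7), but Nal never turns on. Nal would need Hex (G4), but Hex never turns on.

Kye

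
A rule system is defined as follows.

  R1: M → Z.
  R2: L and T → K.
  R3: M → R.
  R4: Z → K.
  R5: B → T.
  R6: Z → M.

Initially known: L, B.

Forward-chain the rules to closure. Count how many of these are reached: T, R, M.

From B, R5 gives T.
T: reached.
R would need M (R3), but M is never established.
M would need Z (R6), but Z is never established.
Reached: T — 1 of the 3.

1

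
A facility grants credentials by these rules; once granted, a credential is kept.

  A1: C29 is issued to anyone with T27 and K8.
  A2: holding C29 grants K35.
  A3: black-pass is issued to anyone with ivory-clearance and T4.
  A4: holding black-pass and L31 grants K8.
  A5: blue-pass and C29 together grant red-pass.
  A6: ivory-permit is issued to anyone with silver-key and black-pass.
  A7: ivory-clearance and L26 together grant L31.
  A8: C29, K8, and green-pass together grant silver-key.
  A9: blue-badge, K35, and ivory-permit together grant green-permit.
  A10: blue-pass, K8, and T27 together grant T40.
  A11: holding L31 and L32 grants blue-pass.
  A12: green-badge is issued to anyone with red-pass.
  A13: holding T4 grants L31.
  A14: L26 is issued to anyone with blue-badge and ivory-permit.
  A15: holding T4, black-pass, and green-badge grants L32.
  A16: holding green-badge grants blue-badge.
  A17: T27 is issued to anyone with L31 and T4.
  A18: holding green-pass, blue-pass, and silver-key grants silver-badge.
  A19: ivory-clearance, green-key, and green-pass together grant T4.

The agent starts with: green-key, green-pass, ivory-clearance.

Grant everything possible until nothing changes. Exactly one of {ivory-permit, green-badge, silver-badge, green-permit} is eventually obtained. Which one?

ivory-permit

Holding ivory-clearance, green-key, and green-pass grants T4 (A19).
Holding ivory-clearance and T4 grants black-pass (A3).
Holding T4 grants L31 (A13).
Holding L31 and T4 grants T27 (A17).
Holding black-pass and L31 grants K8 (A4).
Holding T27 and K8 grants C29 (A1).
Holding C29, K8, and green-pass grants silver-key (A8).
Holding silver-key and black-pass grants ivory-permit (A6).
silver-badge would need green-pass, blue-pass, and silver-key (A18), but blue-pass is never granted. green-permit would need blue-badge, K35, and ivory-permit (A9), but blue-badge is never granted. green-badge would need red-pass (A12), but red-pass is never granted.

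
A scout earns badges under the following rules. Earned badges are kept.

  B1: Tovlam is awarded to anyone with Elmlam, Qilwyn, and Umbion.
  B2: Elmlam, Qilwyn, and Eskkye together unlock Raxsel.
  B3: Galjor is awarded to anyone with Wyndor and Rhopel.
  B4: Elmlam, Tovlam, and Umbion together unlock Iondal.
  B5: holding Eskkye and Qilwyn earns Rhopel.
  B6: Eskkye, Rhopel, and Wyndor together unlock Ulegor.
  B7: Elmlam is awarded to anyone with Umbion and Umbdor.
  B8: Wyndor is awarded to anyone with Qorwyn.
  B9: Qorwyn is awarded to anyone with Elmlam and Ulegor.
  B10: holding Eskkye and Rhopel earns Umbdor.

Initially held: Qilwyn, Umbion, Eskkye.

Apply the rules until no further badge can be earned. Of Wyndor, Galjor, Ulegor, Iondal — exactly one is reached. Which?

With Eskkye and Qilwyn, Rhopel is earned (B5).
With Eskkye and Rhopel, Umbdor is earned (B10).
With Umbion and Umbdor, Elmlam is earned (B7).
With Elmlam, Qilwyn, and Umbion, Tovlam is earned (B1).
With Elmlam, Tovlam, and Umbion, Iondal is earned (B4).
Ulegor would need Eskkye, Rhopel, and Wyndor (B6), but Wyndor is never earned. Galjor would need Wyndor and Rhopel (B3), but Wyndor is never earned. Wyndor would need Qorwyn (B8), but Qorwyn is never earned.

Iondal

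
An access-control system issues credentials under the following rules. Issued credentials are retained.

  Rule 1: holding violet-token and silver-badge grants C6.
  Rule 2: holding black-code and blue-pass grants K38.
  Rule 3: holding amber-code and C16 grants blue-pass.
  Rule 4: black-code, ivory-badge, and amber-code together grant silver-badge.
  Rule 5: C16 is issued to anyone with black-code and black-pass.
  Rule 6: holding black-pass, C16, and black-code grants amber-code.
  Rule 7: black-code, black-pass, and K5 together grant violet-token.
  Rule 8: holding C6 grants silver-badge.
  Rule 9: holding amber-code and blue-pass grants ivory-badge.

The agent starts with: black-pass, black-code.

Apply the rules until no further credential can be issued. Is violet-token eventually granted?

violet-token would need black-code, black-pass, and K5 (Rule 7), but K5 is never granted.

No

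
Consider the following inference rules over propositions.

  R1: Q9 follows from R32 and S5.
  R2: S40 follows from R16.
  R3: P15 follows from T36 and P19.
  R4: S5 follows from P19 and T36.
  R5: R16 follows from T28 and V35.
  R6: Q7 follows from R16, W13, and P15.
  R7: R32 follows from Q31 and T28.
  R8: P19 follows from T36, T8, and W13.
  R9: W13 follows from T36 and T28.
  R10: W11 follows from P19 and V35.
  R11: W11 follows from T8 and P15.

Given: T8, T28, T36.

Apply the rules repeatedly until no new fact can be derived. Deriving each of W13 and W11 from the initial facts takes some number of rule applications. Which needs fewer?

W13: T36 and T28 hold, so W13 follows (R9). [1 rule application]
W11: From T36 and T28, R9 gives W13. T36, T8, and W13 hold, so P19 follows (R8). T36 and P19 hold, so P15 follows (R3). T8 and P15 hold, so W11 follows (R11). [4 rule applications]
W13 needs fewer.

W13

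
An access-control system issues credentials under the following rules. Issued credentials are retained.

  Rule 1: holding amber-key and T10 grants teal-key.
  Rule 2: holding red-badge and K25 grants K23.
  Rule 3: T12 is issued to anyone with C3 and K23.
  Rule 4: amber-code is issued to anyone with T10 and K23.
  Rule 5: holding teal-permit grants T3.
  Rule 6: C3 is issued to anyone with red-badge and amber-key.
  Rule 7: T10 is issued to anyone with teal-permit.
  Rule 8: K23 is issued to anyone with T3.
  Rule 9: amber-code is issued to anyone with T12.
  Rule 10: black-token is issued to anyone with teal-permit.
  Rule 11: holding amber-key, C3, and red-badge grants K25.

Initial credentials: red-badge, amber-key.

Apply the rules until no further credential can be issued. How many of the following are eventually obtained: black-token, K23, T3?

Holding red-badge and amber-key grants C3 (Rule 6).
Holding amber-key, C3, and red-badge grants K25 (Rule 11).
Holding red-badge and K25 grants K23 (Rule 2).
black-token would need teal-permit (Rule 10), but teal-permit is never granted.
K23: reached.
T3 would need teal-permit (Rule 5), but teal-permit is never granted.
Reached: K23 — 1 of the 3.

1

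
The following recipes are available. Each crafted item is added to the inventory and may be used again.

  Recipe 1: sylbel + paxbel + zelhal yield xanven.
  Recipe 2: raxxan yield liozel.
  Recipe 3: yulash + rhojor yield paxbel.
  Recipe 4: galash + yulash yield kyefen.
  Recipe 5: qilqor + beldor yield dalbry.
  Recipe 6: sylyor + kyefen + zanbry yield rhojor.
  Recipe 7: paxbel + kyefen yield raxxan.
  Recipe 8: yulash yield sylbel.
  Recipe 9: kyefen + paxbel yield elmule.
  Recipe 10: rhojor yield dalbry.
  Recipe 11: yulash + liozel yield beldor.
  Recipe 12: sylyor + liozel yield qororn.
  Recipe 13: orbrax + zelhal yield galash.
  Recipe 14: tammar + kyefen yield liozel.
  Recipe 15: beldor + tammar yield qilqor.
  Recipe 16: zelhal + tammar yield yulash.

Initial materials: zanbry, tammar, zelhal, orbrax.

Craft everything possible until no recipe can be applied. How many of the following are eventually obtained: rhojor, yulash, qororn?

Using Recipe 16, zelhal and tammar make yulash.
rhojor would need sylyor, kyefen, and zanbry (Recipe 6), but sylyor is never obtained.
yulash: reached.
qororn would need sylyor and liozel (Recipe 12), but sylyor is never obtained.
Reached: yulash — 1 of the 3.

1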